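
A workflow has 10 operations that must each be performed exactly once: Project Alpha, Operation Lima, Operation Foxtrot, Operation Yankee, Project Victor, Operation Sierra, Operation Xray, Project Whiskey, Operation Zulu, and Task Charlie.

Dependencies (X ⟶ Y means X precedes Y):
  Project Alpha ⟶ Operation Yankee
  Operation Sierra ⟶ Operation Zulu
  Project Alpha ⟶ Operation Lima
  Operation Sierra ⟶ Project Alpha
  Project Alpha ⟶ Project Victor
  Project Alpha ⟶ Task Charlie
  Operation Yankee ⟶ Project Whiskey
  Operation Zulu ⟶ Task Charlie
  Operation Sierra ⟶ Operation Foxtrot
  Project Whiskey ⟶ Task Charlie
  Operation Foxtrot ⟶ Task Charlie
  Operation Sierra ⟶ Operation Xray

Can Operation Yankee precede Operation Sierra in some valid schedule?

No

The constraints give a chain Operation Sierra → Project Alpha → Operation Yankee, which forces Operation Sierra before Operation Yankee.
So no valid ordering can have Operation Yankee before Operation Sierra.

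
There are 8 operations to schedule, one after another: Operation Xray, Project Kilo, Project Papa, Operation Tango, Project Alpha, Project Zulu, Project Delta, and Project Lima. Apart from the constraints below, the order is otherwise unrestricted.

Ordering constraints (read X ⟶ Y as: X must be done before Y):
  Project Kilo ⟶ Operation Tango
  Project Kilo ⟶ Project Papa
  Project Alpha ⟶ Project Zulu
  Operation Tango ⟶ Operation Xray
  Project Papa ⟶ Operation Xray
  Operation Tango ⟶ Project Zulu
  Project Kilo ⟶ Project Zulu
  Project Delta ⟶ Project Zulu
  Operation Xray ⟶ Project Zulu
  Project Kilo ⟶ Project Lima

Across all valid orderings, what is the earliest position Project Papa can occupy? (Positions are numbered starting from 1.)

2

The only operation forced before Project Papa (directly or transitively) is Project Kilo.
With 1 mandatory predecessor, the earliest Project Papa can sit is position 1+1 = 2, and placing just that one first achieves it.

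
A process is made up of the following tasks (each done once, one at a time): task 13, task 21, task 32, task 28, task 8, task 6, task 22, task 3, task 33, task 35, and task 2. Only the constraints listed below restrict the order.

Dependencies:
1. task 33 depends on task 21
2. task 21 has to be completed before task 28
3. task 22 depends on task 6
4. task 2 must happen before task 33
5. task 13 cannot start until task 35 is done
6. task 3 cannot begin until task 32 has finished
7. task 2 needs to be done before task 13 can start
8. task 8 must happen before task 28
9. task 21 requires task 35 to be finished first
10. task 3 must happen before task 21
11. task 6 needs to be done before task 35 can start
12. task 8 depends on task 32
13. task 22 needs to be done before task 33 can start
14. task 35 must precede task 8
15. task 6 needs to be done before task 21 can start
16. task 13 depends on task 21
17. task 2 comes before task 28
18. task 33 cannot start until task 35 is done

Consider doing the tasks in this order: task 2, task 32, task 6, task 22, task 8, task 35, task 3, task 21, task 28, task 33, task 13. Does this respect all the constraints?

No

The sequence places task 8 ahead of task 35.
But one of the constraints requires task 35 before task 8, so this ordering violates it.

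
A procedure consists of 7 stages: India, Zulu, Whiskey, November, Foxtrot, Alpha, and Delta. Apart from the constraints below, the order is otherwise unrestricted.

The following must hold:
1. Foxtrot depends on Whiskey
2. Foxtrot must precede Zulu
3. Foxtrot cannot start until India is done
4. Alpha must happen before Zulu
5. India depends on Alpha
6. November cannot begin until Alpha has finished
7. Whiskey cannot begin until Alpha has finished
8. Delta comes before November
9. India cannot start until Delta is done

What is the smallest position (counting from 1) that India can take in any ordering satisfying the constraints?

The stages that are forced before India, directly or transitively, are Alpha, Delta. That's 2 stages.
So at minimum 2 stages come before India, putting India no earlier than position 3. That position is achievable by scheduling exactly those predecessors first.

3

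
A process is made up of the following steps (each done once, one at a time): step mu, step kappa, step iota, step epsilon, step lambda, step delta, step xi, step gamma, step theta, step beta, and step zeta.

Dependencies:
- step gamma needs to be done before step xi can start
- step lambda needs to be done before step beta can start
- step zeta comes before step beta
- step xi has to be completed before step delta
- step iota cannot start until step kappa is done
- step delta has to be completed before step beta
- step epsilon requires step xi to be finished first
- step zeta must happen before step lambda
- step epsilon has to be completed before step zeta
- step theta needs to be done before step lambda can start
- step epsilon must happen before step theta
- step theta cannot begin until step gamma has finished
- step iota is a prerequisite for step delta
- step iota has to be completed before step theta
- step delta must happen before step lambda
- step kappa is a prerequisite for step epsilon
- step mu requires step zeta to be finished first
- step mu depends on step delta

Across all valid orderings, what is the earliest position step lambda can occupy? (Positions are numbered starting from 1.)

Every step that must precede step lambda has to come before it. Tracing all chains that end at step lambda, those steps are: step kappa, step iota, step epsilon, step delta, step xi, step gamma, step theta, step zeta — 8 in total.
With 8 mandatory predecessors, the earliest step lambda can sit is position 8+1 = 9, and placing just those 8 first achieves it.

9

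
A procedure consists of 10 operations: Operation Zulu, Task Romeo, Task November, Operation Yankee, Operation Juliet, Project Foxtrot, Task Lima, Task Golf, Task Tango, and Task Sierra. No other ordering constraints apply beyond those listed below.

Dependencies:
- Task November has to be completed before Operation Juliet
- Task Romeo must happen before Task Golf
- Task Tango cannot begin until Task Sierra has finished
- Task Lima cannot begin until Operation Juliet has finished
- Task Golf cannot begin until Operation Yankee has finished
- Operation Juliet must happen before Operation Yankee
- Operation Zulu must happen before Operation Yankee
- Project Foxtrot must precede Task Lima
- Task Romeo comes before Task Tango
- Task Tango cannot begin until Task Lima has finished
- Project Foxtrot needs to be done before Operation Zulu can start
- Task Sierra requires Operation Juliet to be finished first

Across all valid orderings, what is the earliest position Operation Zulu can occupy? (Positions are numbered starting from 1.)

2

The only operation forced before Operation Zulu (directly or transitively) is Project Foxtrot.
So at minimum 1 operation comes before Operation Zulu, putting Operation Zulu no earlier than position 2. That position is achievable by scheduling exactly that predecessor first.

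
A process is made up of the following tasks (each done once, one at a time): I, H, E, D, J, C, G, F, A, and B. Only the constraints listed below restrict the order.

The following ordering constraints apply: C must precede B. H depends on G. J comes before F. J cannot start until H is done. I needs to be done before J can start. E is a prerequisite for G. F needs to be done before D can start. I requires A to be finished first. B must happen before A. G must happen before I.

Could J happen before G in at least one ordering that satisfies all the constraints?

Following G → I → J, G must precede J in every valid ordering.
Hence J can never be scheduled before G.

No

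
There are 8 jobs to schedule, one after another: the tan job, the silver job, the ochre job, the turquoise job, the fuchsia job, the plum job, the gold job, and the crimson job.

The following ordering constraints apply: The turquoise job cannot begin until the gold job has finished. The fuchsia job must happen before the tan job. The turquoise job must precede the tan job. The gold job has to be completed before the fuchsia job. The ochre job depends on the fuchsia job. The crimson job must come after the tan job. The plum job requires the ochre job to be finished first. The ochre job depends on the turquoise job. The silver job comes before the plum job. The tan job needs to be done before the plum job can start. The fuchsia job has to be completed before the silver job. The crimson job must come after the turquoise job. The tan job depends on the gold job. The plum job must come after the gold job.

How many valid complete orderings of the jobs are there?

Only the gold job has no prerequisites, so it must go first.
Systematically extending each partial ordering one job at a time and counting, there are 41 complete orderings.

41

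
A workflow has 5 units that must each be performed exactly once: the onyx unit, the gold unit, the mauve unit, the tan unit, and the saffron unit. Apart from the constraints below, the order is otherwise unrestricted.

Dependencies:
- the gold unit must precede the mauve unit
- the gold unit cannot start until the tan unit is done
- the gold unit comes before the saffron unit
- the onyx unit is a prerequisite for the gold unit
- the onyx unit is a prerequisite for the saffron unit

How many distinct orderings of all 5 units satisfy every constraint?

2 units have no prerequisites (the onyx unit, the tan unit), so any of them could come first.
Enumerating by repeatedly choosing an available unit (one whose prerequisites are all placed) gives 4 distinct complete orderings.

4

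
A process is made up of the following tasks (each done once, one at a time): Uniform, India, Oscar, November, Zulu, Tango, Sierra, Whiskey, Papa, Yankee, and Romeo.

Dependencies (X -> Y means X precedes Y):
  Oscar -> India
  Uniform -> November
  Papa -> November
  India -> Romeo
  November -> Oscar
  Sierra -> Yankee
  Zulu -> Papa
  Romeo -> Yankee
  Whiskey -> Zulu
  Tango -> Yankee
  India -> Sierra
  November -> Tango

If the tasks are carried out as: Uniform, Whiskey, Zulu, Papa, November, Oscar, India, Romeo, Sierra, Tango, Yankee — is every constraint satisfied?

Checking each listed constraint against this order: for instance, November is in position 5 and Tango in position 10, so that constraint holds — and the remaining constraints check out the same way.

Yes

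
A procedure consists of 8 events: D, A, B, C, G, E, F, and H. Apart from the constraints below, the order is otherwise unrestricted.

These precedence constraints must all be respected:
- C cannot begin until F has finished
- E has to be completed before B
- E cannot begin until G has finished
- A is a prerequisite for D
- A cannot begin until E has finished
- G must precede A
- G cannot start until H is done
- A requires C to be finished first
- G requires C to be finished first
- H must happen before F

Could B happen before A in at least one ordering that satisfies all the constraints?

Yes

Nothing in the constraints forces A before B — there is no chain from A to B.
So a valid ordering placing B earlier than A exists.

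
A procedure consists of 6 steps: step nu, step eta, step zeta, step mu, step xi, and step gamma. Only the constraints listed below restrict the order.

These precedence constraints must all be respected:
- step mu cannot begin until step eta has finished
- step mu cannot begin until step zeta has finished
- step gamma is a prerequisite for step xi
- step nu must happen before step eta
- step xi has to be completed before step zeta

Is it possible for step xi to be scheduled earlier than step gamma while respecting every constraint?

No

There is a dependency chain step gamma → step xi, so step xi always comes after step gamma.
So no valid ordering can have step xi before step gamma.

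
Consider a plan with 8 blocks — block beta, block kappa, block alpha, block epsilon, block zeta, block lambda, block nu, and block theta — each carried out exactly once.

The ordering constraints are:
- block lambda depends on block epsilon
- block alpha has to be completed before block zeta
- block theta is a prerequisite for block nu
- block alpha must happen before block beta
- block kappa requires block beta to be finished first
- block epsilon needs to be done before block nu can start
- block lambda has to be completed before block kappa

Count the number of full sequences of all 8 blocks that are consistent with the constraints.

3 blocks have no prerequisites (block alpha, block epsilon, block theta), so any of them could come first.
Counting all ways to extend the partial order to a total order gives 643.

643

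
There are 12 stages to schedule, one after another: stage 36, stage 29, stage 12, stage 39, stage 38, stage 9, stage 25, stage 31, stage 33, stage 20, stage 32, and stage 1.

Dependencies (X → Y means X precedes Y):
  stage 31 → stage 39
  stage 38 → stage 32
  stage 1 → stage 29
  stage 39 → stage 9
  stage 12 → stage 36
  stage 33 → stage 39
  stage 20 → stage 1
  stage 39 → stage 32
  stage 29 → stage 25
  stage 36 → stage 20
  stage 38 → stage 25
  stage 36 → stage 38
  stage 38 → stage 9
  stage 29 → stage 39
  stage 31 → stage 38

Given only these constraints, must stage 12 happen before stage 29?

Yes

Tracing the constraints gives a chain: stage 12 → stage 36 → stage 20 → stage 1 → stage 29.
That forces stage 12 before stage 29 in every valid schedule.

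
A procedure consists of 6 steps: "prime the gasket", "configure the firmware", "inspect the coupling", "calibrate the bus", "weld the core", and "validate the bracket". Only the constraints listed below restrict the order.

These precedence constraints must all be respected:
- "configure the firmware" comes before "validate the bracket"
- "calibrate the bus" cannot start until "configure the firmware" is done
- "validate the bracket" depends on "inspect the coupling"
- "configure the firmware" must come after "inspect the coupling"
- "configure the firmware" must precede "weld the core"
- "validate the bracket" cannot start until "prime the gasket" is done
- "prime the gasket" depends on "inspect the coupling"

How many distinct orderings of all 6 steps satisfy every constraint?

"inspect the coupling" is the only step with nothing required before it, so every ordering starts there.
Enumerating by repeatedly choosing an available step (one whose prerequisites are all placed) gives 18 distinct complete orderings.

18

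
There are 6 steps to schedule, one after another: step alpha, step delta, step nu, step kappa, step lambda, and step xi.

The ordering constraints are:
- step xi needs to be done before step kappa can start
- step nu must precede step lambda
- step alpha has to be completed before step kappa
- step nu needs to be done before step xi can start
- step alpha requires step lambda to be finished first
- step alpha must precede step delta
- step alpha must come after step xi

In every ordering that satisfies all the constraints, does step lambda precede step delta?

Yes

Tracing the constraints gives a chain: step lambda → step alpha → step delta.
Hence step lambda necessarily comes before step delta.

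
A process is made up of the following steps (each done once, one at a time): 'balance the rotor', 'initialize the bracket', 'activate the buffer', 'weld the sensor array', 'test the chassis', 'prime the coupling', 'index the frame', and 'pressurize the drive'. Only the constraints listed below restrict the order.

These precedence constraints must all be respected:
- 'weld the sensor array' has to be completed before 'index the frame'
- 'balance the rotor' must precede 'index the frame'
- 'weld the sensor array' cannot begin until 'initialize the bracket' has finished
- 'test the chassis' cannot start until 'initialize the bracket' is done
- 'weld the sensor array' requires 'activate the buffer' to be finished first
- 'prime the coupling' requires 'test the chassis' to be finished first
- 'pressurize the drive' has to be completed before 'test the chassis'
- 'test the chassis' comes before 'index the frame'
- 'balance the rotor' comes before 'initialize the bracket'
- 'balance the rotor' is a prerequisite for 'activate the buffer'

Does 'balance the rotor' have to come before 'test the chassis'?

Yes

Chaining the stated constraints: 'balance the rotor' → 'initialize the bracket' → 'test the chassis'.
Hence 'balance the rotor' necessarily comes before 'test the chassis'.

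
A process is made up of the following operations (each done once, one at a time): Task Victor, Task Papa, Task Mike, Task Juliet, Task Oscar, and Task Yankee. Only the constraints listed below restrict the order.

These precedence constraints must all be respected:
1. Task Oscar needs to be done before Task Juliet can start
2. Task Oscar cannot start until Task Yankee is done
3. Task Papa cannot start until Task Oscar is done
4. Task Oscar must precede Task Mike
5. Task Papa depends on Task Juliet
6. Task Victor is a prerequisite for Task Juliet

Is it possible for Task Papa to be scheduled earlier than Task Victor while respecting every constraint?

The constraints give a chain Task Victor → Task Juliet → Task Papa, which forces Task Victor before Task Papa.
Hence Task Papa can never be scheduled before Task Victor.

No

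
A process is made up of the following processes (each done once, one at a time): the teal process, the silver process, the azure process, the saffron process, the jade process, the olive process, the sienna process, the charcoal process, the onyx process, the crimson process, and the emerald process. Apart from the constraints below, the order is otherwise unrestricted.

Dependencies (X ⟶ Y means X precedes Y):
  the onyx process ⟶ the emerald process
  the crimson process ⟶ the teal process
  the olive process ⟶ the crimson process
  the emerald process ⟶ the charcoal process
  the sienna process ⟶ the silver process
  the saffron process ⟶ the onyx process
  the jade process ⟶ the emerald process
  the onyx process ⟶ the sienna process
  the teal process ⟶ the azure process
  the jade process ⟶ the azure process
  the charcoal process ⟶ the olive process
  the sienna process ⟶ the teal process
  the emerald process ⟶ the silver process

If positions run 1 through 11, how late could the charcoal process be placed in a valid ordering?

7

Every process that must follow the charcoal process has to come after it. Tracing all chains starting from the charcoal process, those processes are: the teal process, the azure process, the olive process, the crimson process — 4 in total.
So at least 4 processes follow the charcoal process, putting the charcoal process no later than position 7. That position is achievable by scheduling everything else first.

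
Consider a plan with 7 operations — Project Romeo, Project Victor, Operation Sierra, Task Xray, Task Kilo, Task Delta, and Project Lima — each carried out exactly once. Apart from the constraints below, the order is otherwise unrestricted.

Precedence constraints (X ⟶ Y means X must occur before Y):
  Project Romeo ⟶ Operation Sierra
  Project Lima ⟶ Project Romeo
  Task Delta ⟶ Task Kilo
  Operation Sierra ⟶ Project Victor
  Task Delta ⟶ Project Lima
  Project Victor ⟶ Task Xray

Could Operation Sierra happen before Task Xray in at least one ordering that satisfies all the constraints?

Operation Sierra is actually forced before Task Xray by the constraints, so certainly some valid ordering has Operation Sierra first.

Yes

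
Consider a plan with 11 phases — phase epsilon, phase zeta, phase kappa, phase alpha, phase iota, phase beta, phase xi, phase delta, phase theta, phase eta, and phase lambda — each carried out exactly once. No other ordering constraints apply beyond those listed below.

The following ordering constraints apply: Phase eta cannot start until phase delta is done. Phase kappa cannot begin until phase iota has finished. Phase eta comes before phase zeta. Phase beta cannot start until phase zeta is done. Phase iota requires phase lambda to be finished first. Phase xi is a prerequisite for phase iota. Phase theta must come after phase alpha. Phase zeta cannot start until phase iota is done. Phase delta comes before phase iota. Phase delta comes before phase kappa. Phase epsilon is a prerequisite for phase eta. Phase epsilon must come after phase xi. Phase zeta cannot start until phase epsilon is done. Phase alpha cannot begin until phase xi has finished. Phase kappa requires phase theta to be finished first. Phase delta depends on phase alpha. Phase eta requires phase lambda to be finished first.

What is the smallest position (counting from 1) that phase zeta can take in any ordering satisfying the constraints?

Working backwards through the constraints from phase zeta, its full set of required predecessors is phase epsilon, phase alpha, phase iota, phase xi, phase delta, phase eta, phase lambda — 7 of them.
With 7 mandatory predecessors, the earliest phase zeta can sit is position 7+1 = 8, and placing just those 7 first achieves it.

8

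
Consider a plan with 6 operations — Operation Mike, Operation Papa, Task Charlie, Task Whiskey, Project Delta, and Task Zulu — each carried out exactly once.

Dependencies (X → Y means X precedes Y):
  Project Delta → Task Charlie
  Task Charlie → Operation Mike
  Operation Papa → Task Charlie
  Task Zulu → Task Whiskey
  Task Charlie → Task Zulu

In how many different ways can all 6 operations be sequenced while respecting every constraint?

6

2 operations have no prerequisites (Operation Papa, Project Delta), so any of them could come first.
Counting all ways to extend the partial order to a total order gives 6.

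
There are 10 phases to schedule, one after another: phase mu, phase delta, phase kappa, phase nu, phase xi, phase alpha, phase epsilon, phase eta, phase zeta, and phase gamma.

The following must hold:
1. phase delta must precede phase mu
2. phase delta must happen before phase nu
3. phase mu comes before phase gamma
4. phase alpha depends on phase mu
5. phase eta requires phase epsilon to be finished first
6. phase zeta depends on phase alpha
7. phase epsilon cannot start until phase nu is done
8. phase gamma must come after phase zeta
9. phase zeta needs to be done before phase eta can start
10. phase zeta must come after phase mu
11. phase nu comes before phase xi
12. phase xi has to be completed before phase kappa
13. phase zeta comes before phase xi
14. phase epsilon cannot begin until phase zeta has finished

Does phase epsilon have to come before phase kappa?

No

Phase epsilon and phase kappa are not related by any chain of constraints.
There exist valid orderings with phase kappa before phase epsilon, so phase epsilon is not required to come first.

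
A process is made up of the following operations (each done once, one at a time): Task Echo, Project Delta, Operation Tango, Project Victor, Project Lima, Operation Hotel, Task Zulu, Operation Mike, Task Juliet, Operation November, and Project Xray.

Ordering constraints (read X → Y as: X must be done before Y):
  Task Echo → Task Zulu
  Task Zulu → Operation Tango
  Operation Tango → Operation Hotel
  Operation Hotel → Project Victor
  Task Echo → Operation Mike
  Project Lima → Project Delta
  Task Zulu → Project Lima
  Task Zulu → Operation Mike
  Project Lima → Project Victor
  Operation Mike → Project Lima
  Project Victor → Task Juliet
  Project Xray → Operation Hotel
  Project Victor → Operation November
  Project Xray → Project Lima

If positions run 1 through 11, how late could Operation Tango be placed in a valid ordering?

Following every chain forward from Operation Tango, the operations that must come later are Project Victor, Operation Hotel, Task Juliet, Operation November — 4 of them.
So at least 4 operations follow Operation Tango, putting Operation Tango no later than position 7. That position is achievable by scheduling everything else first.

7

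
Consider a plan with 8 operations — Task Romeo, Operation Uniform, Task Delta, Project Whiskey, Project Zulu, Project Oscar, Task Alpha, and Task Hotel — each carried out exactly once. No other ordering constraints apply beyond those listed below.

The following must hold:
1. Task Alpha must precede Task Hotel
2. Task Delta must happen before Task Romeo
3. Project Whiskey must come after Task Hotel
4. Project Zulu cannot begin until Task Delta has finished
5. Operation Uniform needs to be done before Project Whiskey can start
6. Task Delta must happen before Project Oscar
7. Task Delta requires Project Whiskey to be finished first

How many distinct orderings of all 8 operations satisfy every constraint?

18

2 operations have no prerequisites (Operation Uniform, Task Alpha), so any of them could come first.
Enumerating by repeatedly choosing an available operation (one whose prerequisites are all placed) gives 18 distinct complete orderings.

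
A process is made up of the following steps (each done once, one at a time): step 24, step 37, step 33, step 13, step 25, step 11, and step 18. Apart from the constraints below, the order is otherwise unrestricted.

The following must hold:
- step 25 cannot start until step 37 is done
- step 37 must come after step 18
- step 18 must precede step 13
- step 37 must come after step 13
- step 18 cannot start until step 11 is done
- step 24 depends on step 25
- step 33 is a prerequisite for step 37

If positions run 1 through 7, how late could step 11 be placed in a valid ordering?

2

Every step that must follow step 11 has to come after it. Tracing all chains starting from step 11, those steps are: step 24, step 37, step 13, step 25, step 18 — 5 in total.
So at least 5 steps follow step 11, putting step 11 no later than position 2. That position is achievable by scheduling everything else first.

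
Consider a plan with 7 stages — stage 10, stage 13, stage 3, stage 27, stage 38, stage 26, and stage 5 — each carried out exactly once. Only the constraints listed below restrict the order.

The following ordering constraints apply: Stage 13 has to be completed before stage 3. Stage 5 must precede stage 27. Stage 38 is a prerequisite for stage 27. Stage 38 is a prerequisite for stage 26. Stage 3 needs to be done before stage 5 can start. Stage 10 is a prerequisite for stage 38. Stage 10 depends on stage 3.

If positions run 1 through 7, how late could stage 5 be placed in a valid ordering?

6

Following the constraints forward from stage 5, its only required successor is stage 27.
With 1 mandatory successor out of 7 stages total, the latest slot for stage 5 is 7−1 = 6, and it's reachable by doing all non-successors before stage 5.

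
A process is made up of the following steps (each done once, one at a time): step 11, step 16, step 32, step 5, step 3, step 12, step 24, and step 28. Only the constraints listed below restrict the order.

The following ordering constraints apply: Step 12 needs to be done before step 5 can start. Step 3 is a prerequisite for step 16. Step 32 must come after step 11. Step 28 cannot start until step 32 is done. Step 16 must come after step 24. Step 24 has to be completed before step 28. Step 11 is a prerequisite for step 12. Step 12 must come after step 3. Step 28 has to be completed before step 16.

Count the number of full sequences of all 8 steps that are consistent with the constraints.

137

The steps with no prerequisites are step 11, step 3, step 24; any of them can be placed first.
Enumerating by repeatedly choosing an available step (one whose prerequisites are all placed) gives 137 distinct complete orderings.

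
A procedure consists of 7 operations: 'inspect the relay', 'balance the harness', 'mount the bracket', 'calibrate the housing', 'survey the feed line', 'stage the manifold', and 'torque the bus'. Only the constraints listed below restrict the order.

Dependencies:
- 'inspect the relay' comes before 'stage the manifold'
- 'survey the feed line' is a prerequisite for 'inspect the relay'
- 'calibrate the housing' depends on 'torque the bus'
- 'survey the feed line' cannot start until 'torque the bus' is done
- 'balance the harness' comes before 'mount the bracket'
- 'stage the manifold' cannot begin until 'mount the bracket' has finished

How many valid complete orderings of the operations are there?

55

2 operations have no prerequisites ('balance the harness', 'torque the bus'), so any of them could come first.
Enumerating by repeatedly choosing an available operation (one whose prerequisites are all placed) gives 55 distinct complete orderings.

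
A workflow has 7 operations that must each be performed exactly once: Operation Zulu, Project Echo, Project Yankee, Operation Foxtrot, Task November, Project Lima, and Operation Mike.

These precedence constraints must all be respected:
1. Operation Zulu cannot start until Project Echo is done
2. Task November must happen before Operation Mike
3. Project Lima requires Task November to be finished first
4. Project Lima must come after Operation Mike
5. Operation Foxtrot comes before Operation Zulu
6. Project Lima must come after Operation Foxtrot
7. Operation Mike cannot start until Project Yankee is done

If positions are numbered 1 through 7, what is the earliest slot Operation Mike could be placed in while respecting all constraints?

3

Every operation that must precede Operation Mike has to come before it. Tracing all chains that end at Operation Mike, those operations are: Project Yankee, Task November — 2 in total.
With 2 mandatory predecessors, the earliest Operation Mike can sit is position 2+1 = 3, and placing just those 2 first achieves it.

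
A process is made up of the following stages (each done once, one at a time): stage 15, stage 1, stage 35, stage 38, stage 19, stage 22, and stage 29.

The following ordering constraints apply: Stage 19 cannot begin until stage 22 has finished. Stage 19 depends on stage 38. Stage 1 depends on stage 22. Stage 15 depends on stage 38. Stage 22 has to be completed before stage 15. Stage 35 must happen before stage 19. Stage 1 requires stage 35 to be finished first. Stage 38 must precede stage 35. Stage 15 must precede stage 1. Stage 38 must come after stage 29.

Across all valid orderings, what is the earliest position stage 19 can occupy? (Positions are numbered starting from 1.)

Every stage that must precede stage 19 has to come before it. Tracing all chains that end at stage 19, those stages are: stage 35, stage 38, stage 22, stage 29 — 4 in total.
So at minimum 4 stages come before stage 19, putting stage 19 no earlier than position 5. That position is achievable by scheduling exactly those predecessors first.

5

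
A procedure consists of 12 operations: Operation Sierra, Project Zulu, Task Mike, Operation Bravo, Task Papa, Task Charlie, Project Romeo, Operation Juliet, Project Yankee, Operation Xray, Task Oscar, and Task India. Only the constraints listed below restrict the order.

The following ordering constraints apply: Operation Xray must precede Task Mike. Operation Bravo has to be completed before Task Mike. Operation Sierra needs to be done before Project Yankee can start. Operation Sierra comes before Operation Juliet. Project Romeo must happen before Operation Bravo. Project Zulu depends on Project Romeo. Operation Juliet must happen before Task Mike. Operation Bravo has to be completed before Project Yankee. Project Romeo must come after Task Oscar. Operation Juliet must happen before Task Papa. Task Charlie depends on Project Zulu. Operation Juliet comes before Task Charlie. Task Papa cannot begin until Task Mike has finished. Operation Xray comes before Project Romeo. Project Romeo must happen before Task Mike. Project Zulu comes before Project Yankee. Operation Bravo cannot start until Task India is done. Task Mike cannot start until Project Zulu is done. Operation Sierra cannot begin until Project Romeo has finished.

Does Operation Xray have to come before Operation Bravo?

Yes

Following the dependencies: Operation Xray → Project Romeo → Operation Bravo.
That forces Operation Xray before Operation Bravo in every valid schedule.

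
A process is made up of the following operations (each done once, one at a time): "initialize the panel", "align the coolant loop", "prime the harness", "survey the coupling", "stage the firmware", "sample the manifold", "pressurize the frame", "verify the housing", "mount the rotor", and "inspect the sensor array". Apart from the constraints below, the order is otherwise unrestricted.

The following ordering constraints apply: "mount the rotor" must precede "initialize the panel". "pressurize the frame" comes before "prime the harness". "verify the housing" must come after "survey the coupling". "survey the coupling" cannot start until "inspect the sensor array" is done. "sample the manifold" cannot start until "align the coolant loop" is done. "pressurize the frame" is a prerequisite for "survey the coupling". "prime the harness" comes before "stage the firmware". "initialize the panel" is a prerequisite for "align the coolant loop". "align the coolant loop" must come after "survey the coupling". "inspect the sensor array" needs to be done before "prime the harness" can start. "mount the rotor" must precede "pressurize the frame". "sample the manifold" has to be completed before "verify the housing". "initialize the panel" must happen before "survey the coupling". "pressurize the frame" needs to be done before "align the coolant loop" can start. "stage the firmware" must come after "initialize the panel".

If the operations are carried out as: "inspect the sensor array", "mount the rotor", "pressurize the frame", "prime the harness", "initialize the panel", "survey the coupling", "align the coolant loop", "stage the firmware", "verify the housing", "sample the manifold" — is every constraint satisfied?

No

The sequence places "verify the housing" ahead of "sample the manifold".
But one of the constraints requires "sample the manifold" before "verify the housing", so this ordering violates it.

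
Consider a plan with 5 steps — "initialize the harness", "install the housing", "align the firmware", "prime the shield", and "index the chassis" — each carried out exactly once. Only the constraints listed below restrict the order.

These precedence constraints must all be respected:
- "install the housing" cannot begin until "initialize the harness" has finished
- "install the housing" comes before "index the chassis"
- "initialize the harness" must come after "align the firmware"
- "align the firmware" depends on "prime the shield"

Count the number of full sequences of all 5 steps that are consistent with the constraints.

1

Only "prime the shield" has no prerequisites, so it must go first.
Continuing from there, at each step only one step has all its prerequisites placed, so the ordering is fully determined — there is exactly 1.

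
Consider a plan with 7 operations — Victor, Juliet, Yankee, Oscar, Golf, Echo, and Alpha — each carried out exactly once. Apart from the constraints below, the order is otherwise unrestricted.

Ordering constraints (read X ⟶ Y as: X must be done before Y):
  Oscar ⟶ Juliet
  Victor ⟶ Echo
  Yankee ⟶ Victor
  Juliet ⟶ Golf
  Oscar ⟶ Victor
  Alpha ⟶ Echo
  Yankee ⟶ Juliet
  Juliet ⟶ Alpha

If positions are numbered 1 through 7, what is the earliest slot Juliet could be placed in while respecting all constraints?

3

Working backwards through the constraints from Juliet, its full set of required predecessors is Yankee, Oscar — 2 of them.
So at minimum 2 operations come before Juliet, putting Juliet no earlier than position 3. That position is achievable by scheduling exactly those predecessors first.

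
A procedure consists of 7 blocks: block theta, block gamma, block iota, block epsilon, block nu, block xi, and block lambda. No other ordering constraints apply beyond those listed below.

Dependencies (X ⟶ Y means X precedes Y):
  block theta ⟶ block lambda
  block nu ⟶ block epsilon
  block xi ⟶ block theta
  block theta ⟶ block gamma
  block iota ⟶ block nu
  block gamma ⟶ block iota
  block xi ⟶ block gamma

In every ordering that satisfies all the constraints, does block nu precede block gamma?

There is a chain block gamma → block iota → block nu, which puts block gamma before block nu.
So block nu never precedes block gamma.

No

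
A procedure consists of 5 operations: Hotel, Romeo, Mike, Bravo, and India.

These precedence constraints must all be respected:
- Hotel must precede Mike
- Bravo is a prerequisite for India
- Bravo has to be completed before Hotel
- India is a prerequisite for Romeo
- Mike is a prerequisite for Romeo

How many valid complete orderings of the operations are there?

3

Bravo is the only operation with nothing required before it, so every ordering starts there.
Counting all ways to extend the partial order to a total order gives 3.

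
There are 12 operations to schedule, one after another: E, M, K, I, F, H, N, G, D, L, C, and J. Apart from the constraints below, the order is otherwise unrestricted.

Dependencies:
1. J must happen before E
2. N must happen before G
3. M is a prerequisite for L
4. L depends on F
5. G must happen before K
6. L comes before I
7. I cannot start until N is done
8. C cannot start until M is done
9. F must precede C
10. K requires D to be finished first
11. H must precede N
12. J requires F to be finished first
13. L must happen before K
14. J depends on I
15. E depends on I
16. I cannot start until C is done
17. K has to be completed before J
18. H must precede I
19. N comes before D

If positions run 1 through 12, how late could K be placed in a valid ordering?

Following every chain forward from K, the operations that must come later are E, J — 2 of them.
So at least 2 operations follow K, putting K no later than position 10. That position is achievable by scheduling everything else first.

10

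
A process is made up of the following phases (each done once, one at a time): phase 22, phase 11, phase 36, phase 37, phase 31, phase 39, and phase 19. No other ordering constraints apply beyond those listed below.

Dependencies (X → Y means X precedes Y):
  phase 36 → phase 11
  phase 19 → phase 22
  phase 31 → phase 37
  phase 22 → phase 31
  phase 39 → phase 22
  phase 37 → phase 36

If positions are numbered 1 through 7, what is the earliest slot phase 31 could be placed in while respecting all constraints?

Working backwards through the constraints from phase 31, its full set of required predecessors is phase 22, phase 39, phase 19 — 3 of them.
So at minimum 3 phases come before phase 31, putting phase 31 no earlier than position 4. That position is achievable by scheduling exactly those predecessors first.

4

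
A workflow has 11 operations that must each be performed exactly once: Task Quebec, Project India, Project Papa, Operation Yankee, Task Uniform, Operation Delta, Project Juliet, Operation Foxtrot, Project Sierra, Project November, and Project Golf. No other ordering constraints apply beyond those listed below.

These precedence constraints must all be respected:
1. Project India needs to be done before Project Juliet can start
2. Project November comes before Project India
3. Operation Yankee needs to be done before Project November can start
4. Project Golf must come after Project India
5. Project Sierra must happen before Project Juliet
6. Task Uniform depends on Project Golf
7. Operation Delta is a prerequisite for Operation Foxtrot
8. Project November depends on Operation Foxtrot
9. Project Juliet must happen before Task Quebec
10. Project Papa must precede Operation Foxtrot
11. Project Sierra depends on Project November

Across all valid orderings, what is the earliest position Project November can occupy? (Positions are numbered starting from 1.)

5

Every operation that must precede Project November has to come before it. Tracing all chains that end at Project November, those operations are: Project Papa, Operation Yankee, Operation Delta, Operation Foxtrot — 4 in total.
With 4 mandatory predecessors, the earliest Project November can sit is position 4+1 = 5, and placing just those 4 first achieves it.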